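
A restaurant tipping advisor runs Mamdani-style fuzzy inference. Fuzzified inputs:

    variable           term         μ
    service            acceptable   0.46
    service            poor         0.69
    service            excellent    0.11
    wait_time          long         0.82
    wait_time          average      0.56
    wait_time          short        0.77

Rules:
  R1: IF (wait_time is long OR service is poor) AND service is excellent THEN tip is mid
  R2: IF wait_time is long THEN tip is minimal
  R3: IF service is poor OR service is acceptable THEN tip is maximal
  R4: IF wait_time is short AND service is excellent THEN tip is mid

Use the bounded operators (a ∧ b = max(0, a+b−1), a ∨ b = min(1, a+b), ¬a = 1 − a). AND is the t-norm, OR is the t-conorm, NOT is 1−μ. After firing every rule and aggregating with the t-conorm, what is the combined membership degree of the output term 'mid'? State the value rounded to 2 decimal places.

0.11

R1: (long=0.82 OR poor=0.69) = 1.00; AND[max(0, a+b−1)] with excellent=0.11 → w = 0.11
R2: long=0.82 → w = 0.82
R3: poor=0.69, acceptable=0.46; OR[min(1, a+b)] → w = 1.00
R4: short=0.77, excellent=0.11; AND[max(0, a+b−1)] → w = 0.00
Rules with consequent 'mid': {R1, R4} → strengths 0.11, 0.00
Aggregate via t-conorm [min(1, a+b)]: 0.11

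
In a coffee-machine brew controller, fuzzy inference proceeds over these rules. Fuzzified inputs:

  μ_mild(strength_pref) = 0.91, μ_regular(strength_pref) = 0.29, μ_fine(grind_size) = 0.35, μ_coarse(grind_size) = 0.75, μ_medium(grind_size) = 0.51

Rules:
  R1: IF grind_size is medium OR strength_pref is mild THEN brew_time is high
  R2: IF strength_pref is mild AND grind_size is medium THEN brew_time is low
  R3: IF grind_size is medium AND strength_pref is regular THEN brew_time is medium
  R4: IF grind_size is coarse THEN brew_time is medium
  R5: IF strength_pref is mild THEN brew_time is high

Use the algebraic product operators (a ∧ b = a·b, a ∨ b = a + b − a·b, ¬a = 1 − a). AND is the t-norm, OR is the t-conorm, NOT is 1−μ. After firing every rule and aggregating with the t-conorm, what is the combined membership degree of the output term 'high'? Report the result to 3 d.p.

0.996

R1: medium=0.51, mild=0.91; OR[a + b − a·b] → w = 0.9559
R2: mild=0.91, medium=0.51; AND[a·b] → w = 0.4641
R3: medium=0.51, regular=0.29; AND[a·b] → w = 0.1479
R4: coarse=0.75 → w = 0.7500
R5: mild=0.91 → w = 0.9100
Rules with consequent 'high': {R1, R5} → strengths 0.9559, 0.9100
Aggregate via t-conorm [a + b − a·b]: 0.9960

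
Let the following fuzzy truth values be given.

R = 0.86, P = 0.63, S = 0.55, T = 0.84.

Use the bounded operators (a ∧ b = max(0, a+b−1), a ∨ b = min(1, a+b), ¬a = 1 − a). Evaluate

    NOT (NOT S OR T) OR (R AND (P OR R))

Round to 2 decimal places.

0.86

NOT S = 1 − 0.55 = 0.45
NOT S OR T = min(1, a+b) on (0.45, 0.84) = 1.00
NOT (NOT S OR T) = 1 − 1.00 = 0.00
P OR R = min(1, a+b) on (0.63, 0.86) = 1.00
R AND (P OR R) = max(0, a+b−1) on (0.86, 1.00) = 0.86
NOT (NOT S OR T) OR (R AND (P OR R)) = min(1, a+b) on (0.00, 0.86) = 0.86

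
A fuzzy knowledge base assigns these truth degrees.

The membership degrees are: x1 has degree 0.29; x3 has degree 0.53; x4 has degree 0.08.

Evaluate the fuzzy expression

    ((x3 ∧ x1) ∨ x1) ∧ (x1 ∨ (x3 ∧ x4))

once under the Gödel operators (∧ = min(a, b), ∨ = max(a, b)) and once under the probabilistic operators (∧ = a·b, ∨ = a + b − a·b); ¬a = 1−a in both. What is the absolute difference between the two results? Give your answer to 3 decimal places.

0.162

Under Gödel:
  x3 ∧ x1 = min(a, b) on (0.53, 0.29) = 0.29
  (x3 ∧ x1) ∨ x1 = max(a, b) on (0.29, 0.29) = 0.29
  x3 ∧ x4 = min(a, b) on (0.53, 0.08) = 0.08
  x1 ∨ (x3 ∧ x4) = max(a, b) on (0.29, 0.08) = 0.29
  ((x3 ∧ x1) ∨ x1) ∧ (x1 ∨ (x3 ∧ x4)) = min(a, b) on (0.29, 0.29) = 0.29
  → value = 0.2900
Under probabilistic:
  x3 ∧ x1 = a·b on (0.5300, 0.2900) = 0.1537
  (x3 ∧ x1) ∨ x1 = a + b − a·b on (0.1537, 0.2900) = 0.3991
  x3 ∧ x4 = a·b on (0.5300, 0.0800) = 0.0424
  x1 ∨ (x3 ∧ x4) = a + b − a·b on (0.2900, 0.0424) = 0.3201
  ((x3 ∧ x1) ∨ x1) ∧ (x1 ∨ (x3 ∧ x4)) = a·b on (0.3991, 0.3201) = 0.1278
  → value = 0.1278
|0.2900 − 0.1278| = 0.162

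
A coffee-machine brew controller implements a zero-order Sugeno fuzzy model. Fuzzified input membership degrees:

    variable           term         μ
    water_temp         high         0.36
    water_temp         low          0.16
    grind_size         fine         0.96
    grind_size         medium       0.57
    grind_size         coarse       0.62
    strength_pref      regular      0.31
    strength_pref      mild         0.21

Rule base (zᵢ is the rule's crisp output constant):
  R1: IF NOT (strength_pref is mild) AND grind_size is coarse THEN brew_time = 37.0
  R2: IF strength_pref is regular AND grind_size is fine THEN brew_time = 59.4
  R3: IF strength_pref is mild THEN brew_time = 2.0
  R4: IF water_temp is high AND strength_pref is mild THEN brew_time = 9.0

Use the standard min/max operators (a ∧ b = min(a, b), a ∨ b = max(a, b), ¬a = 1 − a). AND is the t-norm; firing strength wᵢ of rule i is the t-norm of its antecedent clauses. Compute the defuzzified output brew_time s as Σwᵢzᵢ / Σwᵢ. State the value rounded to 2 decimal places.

R1 (z=37.0): ¬mild=1−0.21=0.79, coarse=0.62; AND[min(a, b)] → w = 0.62
R2 (z=59.4): regular=0.31, fine=0.96; AND[min(a, b)] → w = 0.31
R3 (z=2.0): mild=0.21 → w = 0.21
R4 (z=9.0): high=0.36, mild=0.21; AND[min(a, b)] → w = 0.21
Weighted average = (0.62·37.0 + 0.31·59.4 + 0.21·2.0 + 0.21·9.0) / (0.62 + 0.31 + 0.21 + 0.21)
  = 43.6640 / 1.3500 = 32.34

32.34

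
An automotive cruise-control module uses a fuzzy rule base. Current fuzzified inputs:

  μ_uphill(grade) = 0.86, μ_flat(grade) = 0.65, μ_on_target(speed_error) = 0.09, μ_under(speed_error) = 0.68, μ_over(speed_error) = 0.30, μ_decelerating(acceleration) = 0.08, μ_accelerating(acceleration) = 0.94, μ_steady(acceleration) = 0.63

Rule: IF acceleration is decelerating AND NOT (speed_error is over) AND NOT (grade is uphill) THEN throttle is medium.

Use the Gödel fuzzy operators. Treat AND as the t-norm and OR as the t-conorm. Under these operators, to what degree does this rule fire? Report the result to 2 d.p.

firing strength: decelerating=0.08, ¬over=1−0.30=0.70, ¬uphill=1−0.86=0.14; AND[min(a, b)] → w = 0.08

0.08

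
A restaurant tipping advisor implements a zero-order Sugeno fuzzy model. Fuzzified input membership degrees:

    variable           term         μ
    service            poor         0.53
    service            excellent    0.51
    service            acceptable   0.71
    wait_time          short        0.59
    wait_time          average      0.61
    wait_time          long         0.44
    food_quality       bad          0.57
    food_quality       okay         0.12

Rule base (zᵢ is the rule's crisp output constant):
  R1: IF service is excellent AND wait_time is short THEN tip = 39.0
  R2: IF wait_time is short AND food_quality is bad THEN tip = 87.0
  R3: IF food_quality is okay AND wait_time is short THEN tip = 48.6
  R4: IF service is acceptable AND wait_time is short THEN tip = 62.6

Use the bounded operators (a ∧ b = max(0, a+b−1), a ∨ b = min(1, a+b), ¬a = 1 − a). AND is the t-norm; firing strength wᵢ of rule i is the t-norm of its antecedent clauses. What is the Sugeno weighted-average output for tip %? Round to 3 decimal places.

R1 (z=39.0): excellent=0.51, short=0.59; AND[max(0, a+b−1)] → w = 0.10
R2 (z=87.0): short=0.59, bad=0.57; AND[max(0, a+b−1)] → w = 0.16
R3 (z=48.6): okay=0.12, short=0.59; AND[max(0, a+b−1)] → w = 0.00
R4 (z=62.6): acceptable=0.71, short=0.59; AND[max(0, a+b−1)] → w = 0.30
Weighted average = (0.10·39.0 + 0.16·87.0 + 0.00·48.6 + 0.30·62.6) / (0.10 + 0.16 + 0.00 + 0.30)
  = 36.6000 / 0.5600 = 65.357

65.357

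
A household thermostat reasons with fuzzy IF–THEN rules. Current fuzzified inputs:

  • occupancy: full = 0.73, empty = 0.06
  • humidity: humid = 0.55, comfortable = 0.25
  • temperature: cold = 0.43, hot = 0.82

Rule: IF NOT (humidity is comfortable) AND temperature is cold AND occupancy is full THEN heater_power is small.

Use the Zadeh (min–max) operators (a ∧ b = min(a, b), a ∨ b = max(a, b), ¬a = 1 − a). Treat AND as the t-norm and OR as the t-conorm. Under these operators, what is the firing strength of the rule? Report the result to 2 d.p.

firing strength: ¬comfortable=1−0.25=0.75, cold=0.43, full=0.73; AND[min(a, b)] → w = 0.43

0.43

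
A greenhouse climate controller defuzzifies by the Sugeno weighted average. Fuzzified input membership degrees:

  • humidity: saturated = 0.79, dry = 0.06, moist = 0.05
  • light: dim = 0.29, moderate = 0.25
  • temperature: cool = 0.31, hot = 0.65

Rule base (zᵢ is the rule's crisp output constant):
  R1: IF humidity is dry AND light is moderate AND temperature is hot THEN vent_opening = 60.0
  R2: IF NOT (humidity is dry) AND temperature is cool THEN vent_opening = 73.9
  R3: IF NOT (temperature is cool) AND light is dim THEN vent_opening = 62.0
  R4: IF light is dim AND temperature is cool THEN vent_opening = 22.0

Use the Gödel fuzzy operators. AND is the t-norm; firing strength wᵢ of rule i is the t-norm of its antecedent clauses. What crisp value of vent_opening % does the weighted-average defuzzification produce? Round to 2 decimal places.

R1 (z=60.0): dry=0.06, moderate=0.25, hot=0.65; AND[min(a, b)] → w = 0.06
R2 (z=73.9): ¬dry=1−0.06=0.94, cool=0.31; AND[min(a, b)] → w = 0.31
R3 (z=62.0): ¬cool=1−0.31=0.69, dim=0.29; AND[min(a, b)] → w = 0.29
R4 (z=22.0): dim=0.29, cool=0.31; AND[min(a, b)] → w = 0.29
Weighted average = (0.06·60.0 + 0.31·73.9 + 0.29·62.0 + 0.29·22.0) / (0.06 + 0.31 + 0.29 + 0.29)
  = 50.8690 / 0.9500 = 53.55

53.55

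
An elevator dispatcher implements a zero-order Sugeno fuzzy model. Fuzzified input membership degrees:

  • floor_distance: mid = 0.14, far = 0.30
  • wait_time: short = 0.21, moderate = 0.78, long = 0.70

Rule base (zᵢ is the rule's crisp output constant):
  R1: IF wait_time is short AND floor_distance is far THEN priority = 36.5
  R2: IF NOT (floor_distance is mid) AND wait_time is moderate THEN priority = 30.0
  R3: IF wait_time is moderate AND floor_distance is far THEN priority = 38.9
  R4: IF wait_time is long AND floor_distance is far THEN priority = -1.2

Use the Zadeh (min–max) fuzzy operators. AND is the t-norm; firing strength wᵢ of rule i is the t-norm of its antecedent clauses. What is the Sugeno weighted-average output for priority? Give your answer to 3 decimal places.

26.651

R1 (z=36.5): short=0.21, far=0.30; AND[min(a, b)] → w = 0.21
R2 (z=30.0): ¬mid=1−0.14=0.86, moderate=0.78; AND[min(a, b)] → w = 0.78
R3 (z=38.9): moderate=0.78, far=0.30; AND[min(a, b)] → w = 0.30
R4 (z=-1.2): long=0.70, far=0.30; AND[min(a, b)] → w = 0.30
Weighted average = (0.21·36.5 + 0.78·30.0 + 0.30·38.9 + 0.30·-1.2) / (0.21 + 0.78 + 0.30 + 0.30)
  = 42.3750 / 1.5900 = 26.651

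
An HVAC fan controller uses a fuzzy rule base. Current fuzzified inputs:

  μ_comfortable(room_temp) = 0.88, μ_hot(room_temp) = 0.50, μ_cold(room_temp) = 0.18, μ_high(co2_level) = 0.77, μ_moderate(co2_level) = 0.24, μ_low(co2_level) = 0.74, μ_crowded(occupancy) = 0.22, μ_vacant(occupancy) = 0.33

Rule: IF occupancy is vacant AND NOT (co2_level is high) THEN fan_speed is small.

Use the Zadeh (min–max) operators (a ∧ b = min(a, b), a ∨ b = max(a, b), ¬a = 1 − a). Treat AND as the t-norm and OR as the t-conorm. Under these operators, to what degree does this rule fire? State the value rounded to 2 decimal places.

0.23

firing strength: vacant=0.33, ¬high=1−0.77=0.23; AND[min(a, b)] → w = 0.23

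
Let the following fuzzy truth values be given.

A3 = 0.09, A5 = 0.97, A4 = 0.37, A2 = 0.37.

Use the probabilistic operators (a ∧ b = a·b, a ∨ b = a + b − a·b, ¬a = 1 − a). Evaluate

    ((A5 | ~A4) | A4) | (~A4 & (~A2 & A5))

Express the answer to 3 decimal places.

~A4 = 1 − 0.3700 = 0.6300
A5 | ~A4 = a + b − a·b on (0.9700, 0.6300) = 0.9889
(A5 | ~A4) | A4 = a + b − a·b on (0.9889, 0.3700) = 0.9930
~A4 = 1 − 0.3700 = 0.6300
~A2 = 1 − 0.3700 = 0.6300
~A2 & A5 = a·b on (0.6300, 0.9700) = 0.6111
~A4 & (~A2 & A5) = a·b on (0.6300, 0.6111) = 0.3850
((A5 | ~A4) | A4) | (~A4 & (~A2 & A5)) = a + b − a·b on (0.9930, 0.3850) = 0.9957

0.996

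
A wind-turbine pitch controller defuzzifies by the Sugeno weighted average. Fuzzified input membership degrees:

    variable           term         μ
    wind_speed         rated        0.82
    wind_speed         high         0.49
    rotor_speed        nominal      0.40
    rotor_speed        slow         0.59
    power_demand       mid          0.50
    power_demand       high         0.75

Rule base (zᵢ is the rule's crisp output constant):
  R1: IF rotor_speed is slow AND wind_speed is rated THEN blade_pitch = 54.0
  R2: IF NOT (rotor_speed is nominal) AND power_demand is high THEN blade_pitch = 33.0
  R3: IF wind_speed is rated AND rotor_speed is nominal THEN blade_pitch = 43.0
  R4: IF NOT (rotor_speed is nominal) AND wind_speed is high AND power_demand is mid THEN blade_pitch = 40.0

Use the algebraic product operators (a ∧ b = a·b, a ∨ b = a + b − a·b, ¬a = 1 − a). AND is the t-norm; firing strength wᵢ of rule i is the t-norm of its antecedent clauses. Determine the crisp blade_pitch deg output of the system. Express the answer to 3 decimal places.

R1 (z=54.0): slow=0.59, rated=0.82; AND[a·b] → w = 0.4838
R2 (z=33.0): ¬nominal=1−0.40=0.60, high=0.75; AND[a·b] → w = 0.4500
R3 (z=43.0): rated=0.82, nominal=0.40; AND[a·b] → w = 0.3280
R4 (z=40.0): ¬nominal=1−0.40=0.60, high=0.49, mid=0.50; AND[a·b] → w = 0.1470
Weighted average = (0.4838·54.0 + 0.4500·33.0 + 0.3280·43.0 + 0.1470·40.0) / (0.4838 + 0.4500 + 0.3280 + 0.1470)
  = 60.9592 / 1.4088 = 43.270

43.270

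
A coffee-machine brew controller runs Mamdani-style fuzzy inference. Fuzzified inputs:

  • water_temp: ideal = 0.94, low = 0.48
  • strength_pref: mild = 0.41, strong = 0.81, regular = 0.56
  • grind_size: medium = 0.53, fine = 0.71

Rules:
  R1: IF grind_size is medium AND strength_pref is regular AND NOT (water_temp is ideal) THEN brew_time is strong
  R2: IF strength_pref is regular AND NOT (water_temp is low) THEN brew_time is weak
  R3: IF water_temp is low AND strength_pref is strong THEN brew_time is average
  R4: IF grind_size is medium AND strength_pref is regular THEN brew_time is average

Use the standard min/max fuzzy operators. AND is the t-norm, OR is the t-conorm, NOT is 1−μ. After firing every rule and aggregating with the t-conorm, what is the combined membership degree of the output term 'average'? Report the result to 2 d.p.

R1: medium=0.53, regular=0.56, ¬ideal=1−0.94=0.06; AND[min(a, b)] → w = 0.06
R2: regular=0.56, ¬low=1−0.48=0.52; AND[min(a, b)] → w = 0.52
R3: low=0.48, strong=0.81; AND[min(a, b)] → w = 0.48
R4: medium=0.53, regular=0.56; AND[min(a, b)] → w = 0.53
Rules with consequent 'average': {R3, R4} → strengths 0.48, 0.53
Aggregate via t-conorm [max(a, b)]: 0.53

0.53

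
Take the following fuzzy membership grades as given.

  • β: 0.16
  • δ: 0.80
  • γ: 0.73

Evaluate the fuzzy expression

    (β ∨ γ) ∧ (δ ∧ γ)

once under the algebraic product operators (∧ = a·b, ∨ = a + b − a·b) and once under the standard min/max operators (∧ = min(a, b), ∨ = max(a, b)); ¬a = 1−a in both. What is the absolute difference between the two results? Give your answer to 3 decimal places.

Under algebraic product:
  β ∨ γ = a + b − a·b on (0.1600, 0.7300) = 0.7732
  δ ∧ γ = a·b on (0.8000, 0.7300) = 0.5840
  (β ∨ γ) ∧ (δ ∧ γ) = a·b on (0.7732, 0.5840) = 0.4515
  → value = 0.4515
Under standard min/max:
  β ∨ γ = max(a, b) on (0.16, 0.73) = 0.73
  δ ∧ γ = min(a, b) on (0.80, 0.73) = 0.73
  (β ∨ γ) ∧ (δ ∧ γ) = min(a, b) on (0.73, 0.73) = 0.73
  → value = 0.7300
|0.4515 − 0.7300| = 0.278

0.278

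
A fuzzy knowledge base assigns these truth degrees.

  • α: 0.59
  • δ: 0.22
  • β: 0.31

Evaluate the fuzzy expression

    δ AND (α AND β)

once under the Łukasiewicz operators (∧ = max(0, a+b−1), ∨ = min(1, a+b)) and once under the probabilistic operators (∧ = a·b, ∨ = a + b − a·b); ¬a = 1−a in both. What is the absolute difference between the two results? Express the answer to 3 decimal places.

Under Łukasiewicz:
  α AND β = max(0, a+b−1) on (0.59, 0.31) = 0.00
  δ AND (α AND β) = max(0, a+b−1) on (0.22, 0.00) = 0.00
  → value = 0.0000
Under probabilistic:
  α AND β = a·b on (0.5900, 0.3100) = 0.1829
  δ AND (α AND β) = a·b on (0.2200, 0.1829) = 0.0402
  → value = 0.0402
|0.0000 − 0.0402| = 0.040

0.040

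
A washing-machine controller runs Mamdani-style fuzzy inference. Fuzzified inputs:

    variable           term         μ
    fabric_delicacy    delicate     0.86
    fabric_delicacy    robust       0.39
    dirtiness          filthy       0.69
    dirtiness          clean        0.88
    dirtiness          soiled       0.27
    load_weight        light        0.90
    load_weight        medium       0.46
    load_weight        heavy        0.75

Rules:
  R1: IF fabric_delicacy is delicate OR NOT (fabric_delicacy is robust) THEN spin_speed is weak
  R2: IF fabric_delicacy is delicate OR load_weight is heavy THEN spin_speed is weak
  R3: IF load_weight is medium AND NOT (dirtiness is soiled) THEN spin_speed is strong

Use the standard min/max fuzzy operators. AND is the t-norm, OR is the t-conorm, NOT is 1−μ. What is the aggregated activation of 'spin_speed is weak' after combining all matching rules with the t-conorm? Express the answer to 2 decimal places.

0.86

R1: delicate=0.86, ¬robust=1−0.39=0.61; OR[max(a, b)] → w = 0.86
R2: delicate=0.86, heavy=0.75; OR[max(a, b)] → w = 0.86
R3: medium=0.46, ¬soiled=1−0.27=0.73; AND[min(a, b)] → w = 0.46
Rules with consequent 'weak': {R1, R2} → strengths 0.86, 0.86
Aggregate via t-conorm [max(a, b)]: 0.86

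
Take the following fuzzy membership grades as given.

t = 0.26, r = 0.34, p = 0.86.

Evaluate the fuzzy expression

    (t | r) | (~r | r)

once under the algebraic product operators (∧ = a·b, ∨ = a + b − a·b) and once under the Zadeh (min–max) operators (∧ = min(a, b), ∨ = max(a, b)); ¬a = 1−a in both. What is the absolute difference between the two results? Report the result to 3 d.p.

0.230

Under algebraic product:
  t | r = a + b − a·b on (0.2600, 0.3400) = 0.5116
  ~r = 1 − 0.3400 = 0.6600
  ~r | r = a + b − a·b on (0.6600, 0.3400) = 0.7756
  (t | r) | (~r | r) = a + b − a·b on (0.5116, 0.7756) = 0.8904
  → value = 0.8904
Under Zadeh (min–max):
  t | r = max(a, b) on (0.26, 0.34) = 0.34
  ~r = 1 − 0.34 = 0.66
  ~r | r = max(a, b) on (0.66, 0.34) = 0.66
  (t | r) | (~r | r) = max(a, b) on (0.34, 0.66) = 0.66
  → value = 0.6600
|0.8904 − 0.6600| = 0.230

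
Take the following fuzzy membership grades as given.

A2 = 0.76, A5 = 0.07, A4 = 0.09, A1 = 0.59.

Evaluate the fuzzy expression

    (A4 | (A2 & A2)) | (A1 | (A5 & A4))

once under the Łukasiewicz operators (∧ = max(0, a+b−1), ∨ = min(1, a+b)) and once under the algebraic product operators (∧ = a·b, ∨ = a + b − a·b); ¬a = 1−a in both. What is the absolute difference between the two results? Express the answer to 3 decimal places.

Under Łukasiewicz:
  A2 & A2 = max(0, a+b−1) on (0.76, 0.76) = 0.52
  A4 | (A2 & A2) = min(1, a+b) on (0.09, 0.52) = 0.61
  A5 & A4 = max(0, a+b−1) on (0.07, 0.09) = 0.00
  A1 | (A5 & A4) = min(1, a+b) on (0.59, 0.00) = 0.59
  (A4 | (A2 & A2)) | (A1 | (A5 & A4)) = min(1, a+b) on (0.61, 0.59) = 1.00
  → value = 1.0000
Under algebraic product:
  A2 & A2 = a·b on (0.7600, 0.7600) = 0.5776
  A4 | (A2 & A2) = a + b − a·b on (0.0900, 0.5776) = 0.6156
  A5 & A4 = a·b on (0.0700, 0.0900) = 0.0063
  A1 | (A5 & A4) = a + b − a·b on (0.5900, 0.0063) = 0.5926
  (A4 | (A2 & A2)) | (A1 | (A5 & A4)) = a + b − a·b on (0.6156, 0.5926) = 0.8434
  → value = 0.8434
|1.0000 − 0.8434| = 0.157

0.157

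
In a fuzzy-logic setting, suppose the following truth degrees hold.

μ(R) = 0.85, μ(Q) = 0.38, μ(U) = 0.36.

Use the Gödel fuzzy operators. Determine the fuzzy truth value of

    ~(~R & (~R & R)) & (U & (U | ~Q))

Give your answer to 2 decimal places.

~R = 1 − 0.85 = 0.15
~R = 1 − 0.85 = 0.15
~R & R = min(a, b) on (0.15, 0.85) = 0.15
~R & (~R & R) = min(a, b) on (0.15, 0.15) = 0.15
~(~R & (~R & R)) = 1 − 0.15 = 0.85
~Q = 1 − 0.38 = 0.62
U | ~Q = max(a, b) on (0.36, 0.62) = 0.62
U & (U | ~Q) = min(a, b) on (0.36, 0.62) = 0.36
~(~R & (~R & R)) & (U & (U | ~Q)) = min(a, b) on (0.85, 0.36) = 0.36

0.36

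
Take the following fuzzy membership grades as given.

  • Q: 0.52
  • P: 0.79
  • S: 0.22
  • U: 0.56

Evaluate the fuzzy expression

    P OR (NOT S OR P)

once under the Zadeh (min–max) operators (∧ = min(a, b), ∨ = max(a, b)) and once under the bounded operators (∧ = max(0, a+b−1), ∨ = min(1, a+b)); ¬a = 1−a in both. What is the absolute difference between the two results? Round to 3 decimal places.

0.210

Under Zadeh (min–max):
  NOT S = 1 − 0.22 = 0.78
  NOT S OR P = max(a, b) on (0.78, 0.79) = 0.79
  P OR (NOT S OR P) = max(a, b) on (0.79, 0.79) = 0.79
  → value = 0.7900
Under bounded:
  NOT S = 1 − 0.22 = 0.78
  NOT S OR P = min(1, a+b) on (0.78, 0.79) = 1.00
  P OR (NOT S OR P) = min(1, a+b) on (0.79, 1.00) = 1.00
  → value = 1.0000
|0.7900 − 1.0000| = 0.210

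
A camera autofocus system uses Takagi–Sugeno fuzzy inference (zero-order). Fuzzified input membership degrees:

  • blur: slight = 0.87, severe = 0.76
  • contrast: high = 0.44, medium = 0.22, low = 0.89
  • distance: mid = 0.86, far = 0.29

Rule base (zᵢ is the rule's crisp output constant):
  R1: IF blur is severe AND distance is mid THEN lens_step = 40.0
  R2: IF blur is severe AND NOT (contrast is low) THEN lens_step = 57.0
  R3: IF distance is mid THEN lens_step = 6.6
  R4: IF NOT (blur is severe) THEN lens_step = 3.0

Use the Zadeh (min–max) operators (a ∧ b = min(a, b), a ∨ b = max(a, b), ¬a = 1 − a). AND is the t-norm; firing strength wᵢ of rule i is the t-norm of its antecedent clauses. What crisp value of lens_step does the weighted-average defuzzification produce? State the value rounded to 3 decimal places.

21.861

R1 (z=40.0): severe=0.76, mid=0.86; AND[min(a, b)] → w = 0.76
R2 (z=57.0): severe=0.76, ¬low=1−0.89=0.11; AND[min(a, b)] → w = 0.11
R3 (z=6.6): mid=0.86 → w = 0.86
R4 (z=3.0): ¬severe=1−0.76=0.24 → w = 0.24
Weighted average = (0.76·40.0 + 0.11·57.0 + 0.86·6.6 + 0.24·3.0) / (0.76 + 0.11 + 0.86 + 0.24)
  = 43.0660 / 1.9700 = 21.861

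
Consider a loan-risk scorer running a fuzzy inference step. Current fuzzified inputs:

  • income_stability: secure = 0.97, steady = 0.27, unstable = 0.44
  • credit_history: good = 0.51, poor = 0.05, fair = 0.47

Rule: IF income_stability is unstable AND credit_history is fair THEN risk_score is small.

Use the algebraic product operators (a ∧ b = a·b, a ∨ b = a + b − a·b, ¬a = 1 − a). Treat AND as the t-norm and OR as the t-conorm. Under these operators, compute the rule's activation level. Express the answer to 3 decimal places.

0.207

firing strength: unstable=0.44, fair=0.47; AND[a·b] → w = 0.2068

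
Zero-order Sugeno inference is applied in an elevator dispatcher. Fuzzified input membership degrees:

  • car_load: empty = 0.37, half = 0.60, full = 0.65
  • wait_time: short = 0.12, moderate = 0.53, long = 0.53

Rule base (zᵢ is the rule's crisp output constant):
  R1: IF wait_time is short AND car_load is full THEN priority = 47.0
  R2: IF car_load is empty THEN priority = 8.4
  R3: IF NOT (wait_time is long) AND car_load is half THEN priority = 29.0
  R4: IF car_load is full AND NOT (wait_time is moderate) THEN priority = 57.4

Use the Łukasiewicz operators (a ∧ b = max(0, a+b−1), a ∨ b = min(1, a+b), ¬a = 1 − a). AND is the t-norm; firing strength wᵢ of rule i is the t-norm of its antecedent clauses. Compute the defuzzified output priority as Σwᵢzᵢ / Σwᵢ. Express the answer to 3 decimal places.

21.475

R1 (z=47.0): short=0.12, full=0.65; AND[max(0, a+b−1)] → w = 0.00
R2 (z=8.4): empty=0.37 → w = 0.37
R3 (z=29.0): ¬long=1−0.53=0.47, half=0.60; AND[max(0, a+b−1)] → w = 0.07
R4 (z=57.4): full=0.65, ¬moderate=1−0.53=0.47; AND[max(0, a+b−1)] → w = 0.12
Weighted average = (0.00·47.0 + 0.37·8.4 + 0.07·29.0 + 0.12·57.4) / (0.00 + 0.37 + 0.07 + 0.12)
  = 12.0260 / 0.5600 = 21.475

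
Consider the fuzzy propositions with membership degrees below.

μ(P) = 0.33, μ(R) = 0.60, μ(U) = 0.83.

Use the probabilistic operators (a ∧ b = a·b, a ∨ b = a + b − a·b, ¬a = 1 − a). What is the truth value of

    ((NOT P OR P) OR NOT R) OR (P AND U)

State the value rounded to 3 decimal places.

0.904

NOT P = 1 − 0.3300 = 0.6700
NOT P OR P = a + b − a·b on (0.6700, 0.3300) = 0.7789
NOT R = 1 − 0.6000 = 0.4000
(NOT P OR P) OR NOT R = a + b − a·b on (0.7789, 0.4000) = 0.8673
P AND U = a·b on (0.3300, 0.8300) = 0.2739
((NOT P OR P) OR NOT R) OR (P AND U) = a + b − a·b on (0.8673, 0.2739) = 0.9037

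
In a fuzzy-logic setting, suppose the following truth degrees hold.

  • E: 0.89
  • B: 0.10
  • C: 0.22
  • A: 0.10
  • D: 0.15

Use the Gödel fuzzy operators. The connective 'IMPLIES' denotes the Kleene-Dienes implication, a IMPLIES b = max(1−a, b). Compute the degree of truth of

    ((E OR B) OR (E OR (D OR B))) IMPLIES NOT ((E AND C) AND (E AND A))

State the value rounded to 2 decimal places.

0.90

E OR B = max(a, b) on (0.89, 0.10) = 0.89
D OR B = max(a, b) on (0.15, 0.10) = 0.15
E OR (D OR B) = max(a, b) on (0.89, 0.15) = 0.89
(E OR B) OR (E OR (D OR B)) = max(a, b) on (0.89, 0.89) = 0.89
E AND C = min(a, b) on (0.89, 0.22) = 0.22
E AND A = min(a, b) on (0.89, 0.10) = 0.10
(E AND C) AND (E AND A) = min(a, b) on (0.22, 0.10) = 0.10
NOT ((E AND C) AND (E AND A)) = 1 − 0.10 = 0.90
((E OR B) OR (E OR (D OR B))) IMPLIES NOT ((E AND C) AND (E AND A))  [Kleene-Dienes: max(1−a, b)] with a=0.89, b=0.90 → 0.90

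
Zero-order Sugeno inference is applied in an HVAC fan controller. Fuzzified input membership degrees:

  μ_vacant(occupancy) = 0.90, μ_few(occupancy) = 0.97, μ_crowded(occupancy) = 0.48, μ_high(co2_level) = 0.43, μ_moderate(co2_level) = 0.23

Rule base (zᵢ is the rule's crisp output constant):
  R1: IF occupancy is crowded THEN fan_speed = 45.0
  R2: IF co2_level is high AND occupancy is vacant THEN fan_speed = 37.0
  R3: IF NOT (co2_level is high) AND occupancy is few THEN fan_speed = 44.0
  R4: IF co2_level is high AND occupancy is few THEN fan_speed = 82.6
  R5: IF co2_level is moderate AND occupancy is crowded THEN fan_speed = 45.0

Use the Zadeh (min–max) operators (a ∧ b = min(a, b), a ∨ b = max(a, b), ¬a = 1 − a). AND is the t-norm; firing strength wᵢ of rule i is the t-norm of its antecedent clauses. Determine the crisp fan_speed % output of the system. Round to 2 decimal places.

50.68

R1 (z=45.0): crowded=0.48 → w = 0.48
R2 (z=37.0): high=0.43, vacant=0.90; AND[min(a, b)] → w = 0.43
R3 (z=44.0): ¬high=1−0.43=0.57, few=0.97; AND[min(a, b)] → w = 0.57
R4 (z=82.6): high=0.43, few=0.97; AND[min(a, b)] → w = 0.43
R5 (z=45.0): moderate=0.23, crowded=0.48; AND[min(a, b)] → w = 0.23
Weighted average = (0.48·45.0 + 0.43·37.0 + 0.57·44.0 + 0.43·82.6 + 0.23·45.0) / (0.48 + 0.43 + 0.57 + 0.43 + 0.23)
  = 108.4580 / 2.1400 = 50.68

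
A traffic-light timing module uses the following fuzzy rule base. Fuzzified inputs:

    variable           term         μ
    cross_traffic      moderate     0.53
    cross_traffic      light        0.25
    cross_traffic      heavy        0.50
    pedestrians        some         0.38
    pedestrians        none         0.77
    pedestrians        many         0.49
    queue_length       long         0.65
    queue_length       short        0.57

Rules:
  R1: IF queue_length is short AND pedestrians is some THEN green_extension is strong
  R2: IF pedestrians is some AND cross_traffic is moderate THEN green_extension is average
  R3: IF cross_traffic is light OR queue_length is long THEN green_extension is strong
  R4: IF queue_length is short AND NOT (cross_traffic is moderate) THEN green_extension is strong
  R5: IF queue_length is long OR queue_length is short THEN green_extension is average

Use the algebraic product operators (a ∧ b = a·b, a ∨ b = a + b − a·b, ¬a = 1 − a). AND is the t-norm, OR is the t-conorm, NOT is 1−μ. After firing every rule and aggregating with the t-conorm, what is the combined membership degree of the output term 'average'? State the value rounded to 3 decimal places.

0.880

R1: short=0.57, some=0.38; AND[a·b] → w = 0.2166
R2: some=0.38, moderate=0.53; AND[a·b] → w = 0.2014
R3: light=0.25, long=0.65; OR[a + b − a·b] → w = 0.7375
R4: short=0.57, ¬moderate=1−0.53=0.47; AND[a·b] → w = 0.2679
R5: long=0.65, short=0.57; OR[a + b − a·b] → w = 0.8495
Rules with consequent 'average': {R2, R5} → strengths 0.2014, 0.8495
Aggregate via t-conorm [a + b − a·b]: 0.8798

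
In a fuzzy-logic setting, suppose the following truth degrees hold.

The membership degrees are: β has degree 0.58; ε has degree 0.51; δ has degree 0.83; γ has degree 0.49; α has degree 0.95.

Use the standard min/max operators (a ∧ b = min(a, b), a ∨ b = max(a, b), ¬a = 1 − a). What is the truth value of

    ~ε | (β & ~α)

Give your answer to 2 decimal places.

0.49

~ε = 1 − 0.51 = 0.49
~α = 1 − 0.95 = 0.05
β & ~α = min(a, b) on (0.58, 0.05) = 0.05
~ε | (β & ~α) = max(a, b) on (0.49, 0.05) = 0.49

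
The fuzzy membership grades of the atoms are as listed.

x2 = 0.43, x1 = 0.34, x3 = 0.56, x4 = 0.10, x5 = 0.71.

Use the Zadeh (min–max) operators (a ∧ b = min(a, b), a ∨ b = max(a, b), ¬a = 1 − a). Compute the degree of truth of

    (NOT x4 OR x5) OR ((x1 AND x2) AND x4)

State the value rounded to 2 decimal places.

NOT x4 = 1 − 0.10 = 0.90
NOT x4 OR x5 = max(a, b) on (0.90, 0.71) = 0.90
x1 AND x2 = min(a, b) on (0.34, 0.43) = 0.34
(x1 AND x2) AND x4 = min(a, b) on (0.34, 0.10) = 0.10
(NOT x4 OR x5) OR ((x1 AND x2) AND x4) = max(a, b) on (0.90, 0.10) = 0.90

0.90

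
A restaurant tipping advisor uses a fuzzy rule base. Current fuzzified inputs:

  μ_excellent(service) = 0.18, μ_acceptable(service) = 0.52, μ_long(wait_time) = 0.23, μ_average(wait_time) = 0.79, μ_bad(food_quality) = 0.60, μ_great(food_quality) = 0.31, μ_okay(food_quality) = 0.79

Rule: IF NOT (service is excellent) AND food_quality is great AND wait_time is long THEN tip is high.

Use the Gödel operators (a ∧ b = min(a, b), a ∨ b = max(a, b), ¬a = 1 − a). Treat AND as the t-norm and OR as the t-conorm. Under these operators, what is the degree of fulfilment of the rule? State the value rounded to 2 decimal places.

firing strength: ¬excellent=1−0.18=0.82, great=0.31, long=0.23; AND[min(a, b)] → w = 0.23

0.23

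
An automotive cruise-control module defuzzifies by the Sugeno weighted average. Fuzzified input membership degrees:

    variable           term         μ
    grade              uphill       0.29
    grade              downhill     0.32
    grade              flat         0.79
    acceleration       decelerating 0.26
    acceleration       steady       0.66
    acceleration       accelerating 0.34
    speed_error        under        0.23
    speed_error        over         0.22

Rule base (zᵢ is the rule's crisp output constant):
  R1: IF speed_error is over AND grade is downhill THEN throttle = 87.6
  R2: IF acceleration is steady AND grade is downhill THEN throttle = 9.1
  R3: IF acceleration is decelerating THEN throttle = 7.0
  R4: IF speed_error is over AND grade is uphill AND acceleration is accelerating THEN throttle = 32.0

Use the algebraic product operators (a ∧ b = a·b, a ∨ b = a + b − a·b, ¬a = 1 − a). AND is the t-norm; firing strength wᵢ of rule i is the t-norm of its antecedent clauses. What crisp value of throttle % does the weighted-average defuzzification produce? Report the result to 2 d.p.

18.82

R1 (z=87.6): over=0.22, downhill=0.32; AND[a·b] → w = 0.0704
R2 (z=9.1): steady=0.66, downhill=0.32; AND[a·b] → w = 0.2112
R3 (z=7.0): decelerating=0.26 → w = 0.2600
R4 (z=32.0): over=0.22, uphill=0.29, accelerating=0.34; AND[a·b] → w = 0.0217
Weighted average = (0.0704·87.6 + 0.2112·9.1 + 0.2600·7.0 + 0.0217·32.0) / (0.0704 + 0.2112 + 0.2600 + 0.0217)
  = 10.6031 / 0.5633 = 18.82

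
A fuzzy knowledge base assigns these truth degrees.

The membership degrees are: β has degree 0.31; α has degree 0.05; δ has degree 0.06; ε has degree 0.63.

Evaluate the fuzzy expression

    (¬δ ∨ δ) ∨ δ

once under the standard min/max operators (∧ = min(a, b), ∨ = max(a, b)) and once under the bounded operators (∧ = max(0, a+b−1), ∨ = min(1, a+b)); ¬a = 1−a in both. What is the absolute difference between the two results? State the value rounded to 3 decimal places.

0.060

Under standard min/max:
  ¬δ = 1 − 0.06 = 0.94
  ¬δ ∨ δ = max(a, b) on (0.94, 0.06) = 0.94
  (¬δ ∨ δ) ∨ δ = max(a, b) on (0.94, 0.06) = 0.94
  → value = 0.9400
Under bounded:
  ¬δ = 1 − 0.06 = 0.94
  ¬δ ∨ δ = min(1, a+b) on (0.94, 0.06) = 1.00
  (¬δ ∨ δ) ∨ δ = min(1, a+b) on (1.00, 0.06) = 1.00
  → value = 1.0000
|0.9400 − 1.0000| = 0.060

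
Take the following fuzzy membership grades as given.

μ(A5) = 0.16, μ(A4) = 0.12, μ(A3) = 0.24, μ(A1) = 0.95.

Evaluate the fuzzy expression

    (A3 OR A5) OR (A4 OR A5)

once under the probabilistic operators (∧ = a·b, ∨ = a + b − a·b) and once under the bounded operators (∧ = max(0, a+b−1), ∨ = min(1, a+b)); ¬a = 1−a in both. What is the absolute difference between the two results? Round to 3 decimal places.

Under probabilistic:
  A3 OR A5 = a + b − a·b on (0.2400, 0.1600) = 0.3616
  A4 OR A5 = a + b − a·b on (0.1200, 0.1600) = 0.2608
  (A3 OR A5) OR (A4 OR A5) = a + b − a·b on (0.3616, 0.2608) = 0.5281
  → value = 0.5281
Under bounded:
  A3 OR A5 = min(1, a+b) on (0.24, 0.16) = 0.40
  A4 OR A5 = min(1, a+b) on (0.12, 0.16) = 0.28
  (A3 OR A5) OR (A4 OR A5) = min(1, a+b) on (0.40, 0.28) = 0.68
  → value = 0.6800
|0.5281 − 0.6800| = 0.152

0.152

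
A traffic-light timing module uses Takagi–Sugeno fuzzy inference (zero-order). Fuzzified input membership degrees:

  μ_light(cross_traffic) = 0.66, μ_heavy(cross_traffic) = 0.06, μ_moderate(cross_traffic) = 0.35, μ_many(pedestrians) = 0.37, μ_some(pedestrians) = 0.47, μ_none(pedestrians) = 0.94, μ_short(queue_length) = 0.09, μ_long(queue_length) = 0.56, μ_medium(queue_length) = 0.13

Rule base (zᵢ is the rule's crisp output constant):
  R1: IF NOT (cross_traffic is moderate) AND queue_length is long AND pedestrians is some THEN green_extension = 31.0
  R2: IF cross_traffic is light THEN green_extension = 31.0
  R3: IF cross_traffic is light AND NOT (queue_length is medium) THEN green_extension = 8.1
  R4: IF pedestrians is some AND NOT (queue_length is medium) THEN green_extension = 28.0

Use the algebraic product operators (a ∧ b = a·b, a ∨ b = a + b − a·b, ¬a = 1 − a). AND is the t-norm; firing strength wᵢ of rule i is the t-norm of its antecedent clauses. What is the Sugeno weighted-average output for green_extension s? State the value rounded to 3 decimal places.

R1 (z=31.0): ¬moderate=1−0.35=0.65, long=0.56, some=0.47; AND[a·b] → w = 0.1711
R2 (z=31.0): light=0.66 → w = 0.6600
R3 (z=8.1): light=0.66, ¬medium=1−0.13=0.87; AND[a·b] → w = 0.5742
R4 (z=28.0): some=0.47, ¬medium=1−0.13=0.87; AND[a·b] → w = 0.4089
Weighted average = (0.1711·31.0 + 0.6600·31.0 + 0.5742·8.1 + 0.4089·28.0) / (0.1711 + 0.6600 + 0.5742 + 0.4089)
  = 41.8637 / 1.8142 = 23.076

23.076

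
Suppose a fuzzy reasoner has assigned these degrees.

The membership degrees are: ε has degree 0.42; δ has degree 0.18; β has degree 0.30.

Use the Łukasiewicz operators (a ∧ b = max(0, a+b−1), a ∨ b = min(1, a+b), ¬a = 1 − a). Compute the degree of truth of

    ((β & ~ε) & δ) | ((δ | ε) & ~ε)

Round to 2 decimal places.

~ε = 1 − 0.42 = 0.58
β & ~ε = max(0, a+b−1) on (0.30, 0.58) = 0.00
(β & ~ε) & δ = max(0, a+b−1) on (0.00, 0.18) = 0.00
δ | ε = min(1, a+b) on (0.18, 0.42) = 0.60
~ε = 1 − 0.42 = 0.58
(δ | ε) & ~ε = max(0, a+b−1) on (0.60, 0.58) = 0.18
((β & ~ε) & δ) | ((δ | ε) & ~ε) = min(1, a+b) on (0.00, 0.18) = 0.18

0.18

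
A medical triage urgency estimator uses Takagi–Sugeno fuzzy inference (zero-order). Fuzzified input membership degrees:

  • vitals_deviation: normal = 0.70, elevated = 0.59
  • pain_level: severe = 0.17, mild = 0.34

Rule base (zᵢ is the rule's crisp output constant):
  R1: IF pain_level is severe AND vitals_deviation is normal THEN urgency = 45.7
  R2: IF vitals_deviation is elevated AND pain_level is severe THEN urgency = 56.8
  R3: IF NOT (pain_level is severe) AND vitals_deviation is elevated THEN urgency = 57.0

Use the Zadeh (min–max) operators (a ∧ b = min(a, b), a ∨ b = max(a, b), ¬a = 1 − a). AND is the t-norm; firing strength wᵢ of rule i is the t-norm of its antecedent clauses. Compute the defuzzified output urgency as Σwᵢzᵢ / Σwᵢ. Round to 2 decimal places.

R1 (z=45.7): severe=0.17, normal=0.70; AND[min(a, b)] → w = 0.17
R2 (z=56.8): elevated=0.59, severe=0.17; AND[min(a, b)] → w = 0.17
R3 (z=57.0): ¬severe=1−0.17=0.83, elevated=0.59; AND[min(a, b)] → w = 0.59
Weighted average = (0.17·45.7 + 0.17·56.8 + 0.59·57.0) / (0.17 + 0.17 + 0.59)
  = 51.0550 / 0.9300 = 54.90

54.90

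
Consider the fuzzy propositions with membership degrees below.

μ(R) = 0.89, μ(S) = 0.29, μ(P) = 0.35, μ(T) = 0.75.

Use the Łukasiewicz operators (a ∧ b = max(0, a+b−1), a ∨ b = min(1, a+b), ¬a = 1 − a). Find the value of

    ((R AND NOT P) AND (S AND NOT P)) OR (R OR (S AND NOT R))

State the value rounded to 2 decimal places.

0.89

NOT P = 1 − 0.35 = 0.65
R AND NOT P = max(0, a+b−1) on (0.89, 0.65) = 0.54
NOT P = 1 − 0.35 = 0.65
S AND NOT P = max(0, a+b−1) on (0.29, 0.65) = 0.00
(R AND NOT P) AND (S AND NOT P) = max(0, a+b−1) on (0.54, 0.00) = 0.00
NOT R = 1 − 0.89 = 0.11
S AND NOT R = max(0, a+b−1) on (0.29, 0.11) = 0.00
R OR (S AND NOT R) = min(1, a+b) on (0.89, 0.00) = 0.89
((R AND NOT P) AND (S AND NOT P)) OR (R OR (S AND NOT R)) = min(1, a+b) on (0.00, 0.89) = 0.89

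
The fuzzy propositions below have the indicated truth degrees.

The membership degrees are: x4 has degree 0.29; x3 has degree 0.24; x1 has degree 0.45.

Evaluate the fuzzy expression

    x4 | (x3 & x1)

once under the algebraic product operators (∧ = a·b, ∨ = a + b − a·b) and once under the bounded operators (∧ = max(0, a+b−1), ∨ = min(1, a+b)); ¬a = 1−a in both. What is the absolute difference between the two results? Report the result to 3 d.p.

0.077

Under algebraic product:
  x3 & x1 = a·b on (0.2400, 0.4500) = 0.1080
  x4 | (x3 & x1) = a + b − a·b on (0.2900, 0.1080) = 0.3667
  → value = 0.3667
Under bounded:
  x3 & x1 = max(0, a+b−1) on (0.24, 0.45) = 0.00
  x4 | (x3 & x1) = min(1, a+b) on (0.29, 0.00) = 0.29
  → value = 0.2900
|0.3667 − 0.2900| = 0.077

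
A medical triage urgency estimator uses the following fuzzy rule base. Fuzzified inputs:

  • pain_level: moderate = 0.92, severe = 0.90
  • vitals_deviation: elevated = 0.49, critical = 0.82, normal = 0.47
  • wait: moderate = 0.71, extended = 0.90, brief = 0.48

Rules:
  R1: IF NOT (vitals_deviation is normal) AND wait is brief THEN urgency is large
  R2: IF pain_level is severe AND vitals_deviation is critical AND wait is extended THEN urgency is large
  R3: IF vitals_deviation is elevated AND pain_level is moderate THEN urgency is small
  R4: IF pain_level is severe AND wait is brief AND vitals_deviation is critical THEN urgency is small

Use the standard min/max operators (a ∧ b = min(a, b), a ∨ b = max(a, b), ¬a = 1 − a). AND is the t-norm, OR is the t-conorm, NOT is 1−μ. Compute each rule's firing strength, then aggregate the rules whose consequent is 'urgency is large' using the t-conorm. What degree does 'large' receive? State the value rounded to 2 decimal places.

R1: ¬normal=1−0.47=0.53, brief=0.48; AND[min(a, b)] → w = 0.48
R2: severe=0.90, critical=0.82, extended=0.90; AND[min(a, b)] → w = 0.82
R3: elevated=0.49, moderate=0.92; AND[min(a, b)] → w = 0.49
R4: severe=0.90, brief=0.48, critical=0.82; AND[min(a, b)] → w = 0.48
Rules with consequent 'large': {R1, R2} → strengths 0.48, 0.82
Aggregate via t-conorm [max(a, b)]: 0.82

0.82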